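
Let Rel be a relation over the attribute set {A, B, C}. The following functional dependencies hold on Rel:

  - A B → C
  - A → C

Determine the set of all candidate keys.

AB

Attributes A, B never appear on any right-hand side, so every candidate key must contain {A, B}.
{A, B}⁺ = {A, B, C}, which is all of the schema, so {A, B} is the only candidate key.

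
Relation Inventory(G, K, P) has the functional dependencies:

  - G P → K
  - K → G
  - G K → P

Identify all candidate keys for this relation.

{K}⁺: K→G adds G; GK→P adds P → {G, K, P}.
{G, P}⁺: GP→K adds K → {G, K, P}. Minimal: {P}⁺ = {P}; {G}⁺ = {G} — none reach the full schema.
Any other superkey contains one of these as a subset, so there are no further candidate keys.

K, GP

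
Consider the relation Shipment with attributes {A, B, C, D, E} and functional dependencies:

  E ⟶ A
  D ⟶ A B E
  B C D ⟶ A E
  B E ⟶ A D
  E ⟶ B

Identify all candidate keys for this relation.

CD, CE

Attribute C never appears on the right-hand side of any dependency, so C must belong to every candidate key.
{C}⁺ = {C}, which is not all of the schema, so we must add further attributes.
{C, D}⁺: D→ABE adds A, B, E → {A, B, C, D, E}. Minimal: {D}⁺ = {A, B, D, E}; {C}⁺ = {C} — none reach the full schema.
{C, E}⁺: E→A adds A; E→B adds B; BE→AD adds D → {A, B, C, D, E}. Minimal: {E}⁺ = {A, B, D, E}; {C}⁺ = {C} — none reach the full schema.
Any other superkey contains one of these as a subset, so there are no further candidate keys.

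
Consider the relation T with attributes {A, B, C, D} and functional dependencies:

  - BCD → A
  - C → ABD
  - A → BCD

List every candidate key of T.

{A}⁺: A→BCD adds B, C, D → {A, B, C, D}.
{C}⁺: C→ABD adds A, B, D → {A, B, C, D}.
Any other superkey contains one of these as a subset, so there are no further candidate keys.

A, C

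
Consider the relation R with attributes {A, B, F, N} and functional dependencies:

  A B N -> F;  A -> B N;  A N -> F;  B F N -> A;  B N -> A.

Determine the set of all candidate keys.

{A}⁺: A→BN adds B, N; AN→F adds F → {A, B, F, N}.
{B, N}⁺: BN→A adds A; ABN→F adds F → {A, B, F, N}. Minimal: {N}⁺ = {N}; {B}⁺ = {B} — none reach the full schema.

A; BN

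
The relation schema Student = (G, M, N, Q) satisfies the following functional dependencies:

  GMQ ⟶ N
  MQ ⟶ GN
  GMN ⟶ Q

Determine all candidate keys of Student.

{M, Q}; {G, M, N}

Attribute M never appears on the right-hand side of any dependency, so M must belong to every candidate key.
{M}⁺ = {M}, which is not all of the schema, so we must add further attributes.
{M, Q}⁺: MQ→GN adds G, N → {G, M, N, Q}. Minimal: {Q}⁺ = {Q}; {M}⁺ = {M} — none reach the full schema.
{G, M, N}⁺: GMN→Q adds Q → {G, M, N, Q}. Minimal: {M, N}⁺ = {M, N}; {G, N}⁺ = {G, N}; {G, M}⁺ = {G, M} — none reach the full schema.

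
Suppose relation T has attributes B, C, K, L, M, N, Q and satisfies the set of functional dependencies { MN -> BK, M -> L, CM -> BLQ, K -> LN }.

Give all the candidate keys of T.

{C, K, M}⁺: M→L adds L; CM→BLQ adds B, Q; K→LN adds N → {B, C, K, L, M, N, Q}.
{C, M, N}⁺: MN→BK adds B, K; M→L adds L; CM→BLQ adds Q → {B, C, K, L, M, N, Q}.

(C, K, M), (C, M, N)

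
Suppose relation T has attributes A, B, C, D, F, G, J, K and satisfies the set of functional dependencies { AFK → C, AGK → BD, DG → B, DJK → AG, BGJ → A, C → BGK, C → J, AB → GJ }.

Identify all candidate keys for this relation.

Attribute F never appears on the right-hand side of any dependency, so F must belong to every candidate key.
{F}⁺ = {F}, which is not all of the schema, so we must add further attributes.
{C, F}⁺: C→BGK adds B, G, K; C→J adds J; BGJ→A adds A; AGK→BD adds D → {A, B, C, D, F, G, J, K}. Minimal: {F}⁺ = {F}; {C}⁺ = {A, B, C, D, G, J, K} — none reach the full schema.
{A, F, K}⁺: AFK→C adds C; C→BGK adds B, G; C→J adds J; AGK→BD adds D → {A, B, C, D, F, G, J, K}. Minimal: {F, K}⁺ = {F, K}; {A, K}⁺ = {A, K}; {A, F}⁺ = {A, F} — none reach the full schema.
{D, F, J, K}⁺: DJK→AG adds A, G; AFK→C adds C; AGK→BD adds B → {A, B, C, D, F, G, J, K}. Minimal: {F, J, K}⁺ = {F, J, K}; {D, J, K}⁺ = {A, B, D, G, J, K}; {D, F, K}⁺ = {D, F, K}; … — none reach the full schema.
{B, F, G, J, K}⁺: BGJ→A adds A; AFK→C adds C; AGK→BD adds D → {A, B, C, D, F, G, J, K}. Minimal: {F, G, J, K}⁺ = {F, G, J, K}; {B, G, J, K}⁺ = {A, B, D, G, J, K}; {B, F, J, K}⁺ = {B, F, J, K}; … — none reach the full schema.

{C, F}, {A, F, K}, {D, F, J, K}, {B, F, G, J, K}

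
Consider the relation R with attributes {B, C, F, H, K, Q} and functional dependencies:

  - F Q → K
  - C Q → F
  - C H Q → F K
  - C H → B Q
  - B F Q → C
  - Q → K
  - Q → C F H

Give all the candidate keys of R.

{Q}; {C, H}

{Q}⁺: Q→K adds K; Q→CFH adds C, F, H; CH→BQ adds B → {B, C, F, H, K, Q}.
{C, H}⁺: CH→BQ adds B, Q; Q→K adds K; Q→CFH adds F → {B, C, F, H, K, Q}. Minimal: {H}⁺ = {H}; {C}⁺ = {C} — none reach the full schema.
Any other superkey contains one of these as a subset, so there are no further candidate keys.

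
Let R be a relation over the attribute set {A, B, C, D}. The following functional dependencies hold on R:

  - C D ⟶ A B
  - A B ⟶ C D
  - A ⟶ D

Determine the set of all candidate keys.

{A, B}⁺: AB→CD adds C, D → {A, B, C, D}.
{A, C}⁺: A→D adds D; CD→AB adds B → {A, B, C, D}.
{C, D}⁺: CD→AB adds A, B → {A, B, C, D}.
Any other superkey contains one of these as a subset, so there are no further candidate keys.

AB; AC; CD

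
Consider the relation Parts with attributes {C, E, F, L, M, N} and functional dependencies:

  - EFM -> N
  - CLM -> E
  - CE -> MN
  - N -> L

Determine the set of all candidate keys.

{C, E, F}, {C, F, L, M}, {C, F, M, N}

Attributes C, F never appear on any right-hand side, so every candidate key must contain {C, F}.
{C, F}⁺ = {C, F}, which is not all of the schema, so we must add further attributes.
{C, E, F}⁺: CE→MN adds M, N; N→L adds L → {C, E, F, L, M, N}. Minimal: {E, F}⁺ = {E, F}; {C, F}⁺ = {C, F}; {C, E}⁺ = {C, E, L, M, N} — none reach the full schema.
{C, F, L, M}⁺: CLM→E adds E; CE→MN adds N → {C, E, F, L, M, N}. Minimal: {F, L, M}⁺ = {F, L, M}; {C, L, M}⁺ = {C, E, L, M, N}; {C, F, M}⁺ = {C, F, M}; … — none reach the full schema.
{C, F, M, N}⁺: N→L adds L; CLM→E adds E → {C, E, F, L, M, N}. Minimal: {F, M, N}⁺ = {F, L, M, N}; {C, M, N}⁺ = {C, E, L, M, N}; {C, F, N}⁺ = {C, F, L, N}; … — none reach the full schema.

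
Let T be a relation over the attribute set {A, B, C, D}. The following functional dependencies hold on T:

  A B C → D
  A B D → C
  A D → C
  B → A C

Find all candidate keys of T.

Attribute B never appears on the right-hand side of any dependency, so B must belong to every candidate key.
{B}⁺ = {A, B, C, D}, which is all of the schema, so {B} is the only candidate key.

{B}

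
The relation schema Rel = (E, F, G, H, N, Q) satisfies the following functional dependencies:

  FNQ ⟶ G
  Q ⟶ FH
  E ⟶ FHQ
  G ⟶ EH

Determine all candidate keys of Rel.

Attribute N never appears on the right-hand side of any dependency, so N must belong to every candidate key.
{N}⁺ = {N}, which is not all of the schema, so we must add further attributes.
{E, N}⁺: E→FHQ adds F, H, Q; FNQ→G adds G → {E, F, G, H, N, Q}.
{G, N}⁺: G→EH adds E, H; E→FHQ adds F, Q → {E, F, G, H, N, Q}.
{N, Q}⁺: Q→FH adds F, H; FNQ→G adds G; G→EH adds E → {E, F, G, H, N, Q}.
Any other superkey contains one of these as a subset, so there are no further candidate keys.

EN; GN; NQ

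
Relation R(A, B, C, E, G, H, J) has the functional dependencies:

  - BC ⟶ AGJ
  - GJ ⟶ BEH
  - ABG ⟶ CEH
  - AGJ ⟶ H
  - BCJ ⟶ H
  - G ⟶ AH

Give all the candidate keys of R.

{B, C}⁺: BC→AGJ adds A, G, J; GJ→BEH adds E, H → {A, B, C, E, G, H, J}. Minimal: {C}⁺ = {C}; {B}⁺ = {B} — none reach the full schema.
{B, G}⁺: G→AH adds A, H; ABG→CEH adds C, E; BC→AGJ adds J → {A, B, C, E, G, H, J}. Minimal: {G}⁺ = {A, G, H}; {B}⁺ = {B} — none reach the full schema.
{G, J}⁺: GJ→BEH adds B, E, H; G→AH adds A; ABG→CEH adds C → {A, B, C, E, G, H, J}. Minimal: {J}⁺ = {J}; {G}⁺ = {A, G, H} — none reach the full schema.

(B, C), (B, G), (G, J)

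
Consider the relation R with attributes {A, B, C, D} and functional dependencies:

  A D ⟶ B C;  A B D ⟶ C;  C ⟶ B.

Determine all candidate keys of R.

{A, D}

Attributes A, D never appear on any right-hand side, so every candidate key must contain {A, D}.
{A, D}⁺ = {A, B, C, D}, which is all of the schema, so {A, D} is the only candidate key.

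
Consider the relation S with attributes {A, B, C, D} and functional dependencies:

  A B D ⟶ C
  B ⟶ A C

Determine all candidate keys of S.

{B, D}

Attributes B, D never appear on any right-hand side, so every candidate key must contain {B, D}.
{B, D}⁺ = {A, B, C, D}, which is all of the schema, so {B, D} is the only candidate key.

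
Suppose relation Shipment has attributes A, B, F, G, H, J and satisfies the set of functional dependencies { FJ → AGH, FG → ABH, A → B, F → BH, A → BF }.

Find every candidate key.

(A, J), (F, J)

Attribute J never appears on the right-hand side of any dependency, so J must belong to every candidate key.
{J}⁺ = {J}, which is not all of the schema, so we must add further attributes.
{A, J}⁺: A→B adds B; A→BF adds F; FJ→AGH adds G, H → {A, B, F, G, H, J}.
{F, J}⁺: FJ→AGH adds A, G, H; FG→ABH adds B → {A, B, F, G, H, J}.
Any other superkey contains one of these as a subset, so there are no further candidate keys.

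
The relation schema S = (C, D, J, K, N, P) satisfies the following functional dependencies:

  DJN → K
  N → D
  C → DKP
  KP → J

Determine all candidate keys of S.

CN

Attributes C, N never appear on any right-hand side, so every candidate key must contain {C, N}.
{C, N}⁺ = {C, D, J, K, N, P}, which is all of the schema, so {C, N} is the only candidate key.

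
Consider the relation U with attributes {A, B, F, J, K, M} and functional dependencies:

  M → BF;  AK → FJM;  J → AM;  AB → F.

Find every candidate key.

Attribute K never appears on the right-hand side of any dependency, so K must belong to every candidate key.
{K}⁺ = {K}, which is not all of the schema, so we must add further attributes.
{A, K}⁺: AK→FJM adds F, J, M; M→BF adds B → {A, B, F, J, K, M}. Minimal: {K}⁺ = {K}; {A}⁺ = {A} — none reach the full schema.
{J, K}⁺: J→AM adds A, M; M→BF adds B, F → {A, B, F, J, K, M}. Minimal: {K}⁺ = {K}; {J}⁺ = {A, B, F, J, M} — none reach the full schema.

AK; JK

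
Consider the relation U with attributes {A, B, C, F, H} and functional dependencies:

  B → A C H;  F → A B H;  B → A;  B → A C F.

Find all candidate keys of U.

{B}⁺: B→ACH adds A, C, H; B→ACF adds F → {A, B, C, F, H}.
{F}⁺: F→ABH adds A, B, H; B→ACF adds C → {A, B, C, F, H}.

{B}; {F}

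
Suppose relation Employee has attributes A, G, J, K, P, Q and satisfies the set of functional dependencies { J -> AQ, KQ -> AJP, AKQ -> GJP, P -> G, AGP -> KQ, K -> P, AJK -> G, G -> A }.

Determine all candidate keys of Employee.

{K}; {P}

{K}⁺: K→P adds P; P→G adds G; G→A adds A; AGP→KQ adds Q; KQ→AJP adds J → {A, G, J, K, P, Q}.
{P}⁺: P→G adds G; G→A adds A; AGP→KQ adds K, Q; KQ→AJP adds J → {A, G, J, K, P, Q}.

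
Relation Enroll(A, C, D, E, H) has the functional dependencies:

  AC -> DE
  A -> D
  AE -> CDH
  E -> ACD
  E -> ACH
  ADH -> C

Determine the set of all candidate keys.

{E}⁺: E→ACD adds A, C, D; E→ACH adds H → {A, C, D, E, H}.
{A, C}⁺: AC→DE adds D, E; AE→CDH adds H → {A, C, D, E, H}.
{A, H}⁺: A→D adds D; ADH→C adds C; AC→DE adds E → {A, C, D, E, H}.
Any other superkey contains one of these as a subset, so there are no further candidate keys.

(E), (A, C), (A, H)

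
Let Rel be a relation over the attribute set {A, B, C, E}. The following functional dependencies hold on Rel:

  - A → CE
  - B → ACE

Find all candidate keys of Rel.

{B}

{B}⁺: B→ACE adds A, C, E → {A, B, C, E}.
No other minimal superkey exists.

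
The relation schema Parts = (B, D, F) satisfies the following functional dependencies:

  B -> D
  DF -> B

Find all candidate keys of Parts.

{B, F}; {D, F}

Attribute F never appears on the right-hand side of any dependency, so F must belong to every candidate key.
{F}⁺ = {F}, which is not all of the schema, so we must add further attributes.
{B, F}⁺: B→D adds D → {B, D, F}. Minimal: {F}⁺ = {F}; {B}⁺ = {B, D} — none reach the full schema.
{D, F}⁺: DF→B adds B → {B, D, F}. Minimal: {F}⁺ = {F}; {D}⁺ = {D} — none reach the full schema.
Any other superkey contains one of these as a subset, so there are no further candidate keys.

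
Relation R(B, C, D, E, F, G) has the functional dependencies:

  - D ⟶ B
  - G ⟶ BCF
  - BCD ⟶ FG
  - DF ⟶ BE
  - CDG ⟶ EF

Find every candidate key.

Attribute D never appears on the right-hand side of any dependency, so D must belong to every candidate key.
{D}⁺ = {B, D}, which is not all of the schema, so we must add further attributes.
{C, D}⁺: D→B adds B; BCD→FG adds F, G; DF→BE adds E → {B, C, D, E, F, G}. Minimal: {D}⁺ = {B, D}; {C}⁺ = {C} — none reach the full schema.
{D, G}⁺: D→B adds B; G→BCF adds C, F; DF→BE adds E → {B, C, D, E, F, G}. Minimal: {G}⁺ = {B, C, F, G}; {D}⁺ = {B, D} — none reach the full schema.

(C, D), (D, G)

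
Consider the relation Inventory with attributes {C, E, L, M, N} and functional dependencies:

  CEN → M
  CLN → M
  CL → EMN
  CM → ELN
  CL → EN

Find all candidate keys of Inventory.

Attribute C never appears on the right-hand side of any dependency, so C must belong to every candidate key.
{C}⁺ = {C}, which is not all of the schema, so we must add further attributes.
{C, L}⁺: CL→EMN adds E, M, N → {C, E, L, M, N}. Minimal: {L}⁺ = {L}; {C}⁺ = {C} — none reach the full schema.
{C, M}⁺: CM→ELN adds E, L, N → {C, E, L, M, N}. Minimal: {M}⁺ = {M}; {C}⁺ = {C} — none reach the full schema.
{C, E, N}⁺: CEN→M adds M; CM→ELN adds L → {C, E, L, M, N}. Minimal: {E, N}⁺ = {E, N}; {C, N}⁺ = {C, N}; {C, E}⁺ = {C, E} — none reach the full schema.
Any other superkey contains one of these as a subset, so there are no further candidate keys.

(C, L); (C, M); (C, E, N)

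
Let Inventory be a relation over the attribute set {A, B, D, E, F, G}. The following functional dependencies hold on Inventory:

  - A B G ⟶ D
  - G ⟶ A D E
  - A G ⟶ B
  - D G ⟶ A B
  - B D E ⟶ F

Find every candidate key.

{G}

Attribute G never appears on the right-hand side of any dependency, so G must belong to every candidate key.
{G}⁺ = {A, B, D, E, F, G}, which is all of the schema, so {G} is the only candidate key.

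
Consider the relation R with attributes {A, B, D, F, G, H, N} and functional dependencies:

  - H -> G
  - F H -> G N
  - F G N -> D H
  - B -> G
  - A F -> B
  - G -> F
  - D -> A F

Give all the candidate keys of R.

{H}⁺: H→G adds G; G→F adds F; FH→GN adds N; FGN→DH adds D; D→AF adds A; AF→B adds B → {A, B, D, F, G, H, N}.
{B, N}⁺: B→G adds G; G→F adds F; FGN→DH adds D, H; D→AF adds A → {A, B, D, F, G, H, N}. Minimal: {N}⁺ = {N}; {B}⁺ = {B, F, G} — none reach the full schema.
{D, N}⁺: D→AF adds A, F; AF→B adds B; B→G adds G; FGN→DH adds H → {A, B, D, F, G, H, N}. Minimal: {N}⁺ = {N}; {D}⁺ = {A, B, D, F, G} — none reach the full schema.
{G, N}⁺: G→F adds F; FGN→DH adds D, H; D→AF adds A; AF→B adds B → {A, B, D, F, G, H, N}. Minimal: {N}⁺ = {N}; {G}⁺ = {F, G} — none reach the full schema.
{A, F, N}⁺: AF→B adds B; B→G adds G; FGN→DH adds D, H → {A, B, D, F, G, H, N}. Minimal: {F, N}⁺ = {F, N}; {A, N}⁺ = {A, N}; {A, F}⁺ = {A, B, F, G} — none reach the full schema.
Any other superkey contains one of these as a subset, so there are no further candidate keys.

(H); (B, N); (D, N); (G, N); (A, F, N)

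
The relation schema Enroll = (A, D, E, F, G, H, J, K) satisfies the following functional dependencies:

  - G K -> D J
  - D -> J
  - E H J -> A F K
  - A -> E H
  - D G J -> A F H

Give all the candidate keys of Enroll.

{D, G}; {G, K}; {A, G, J}; {E, G, H, J}

Attribute G never appears on the right-hand side of any dependency, so G must belong to every candidate key.
{G}⁺ = {G}, which is not all of the schema, so we must add further attributes.
{D, G}⁺: D→J adds J; DGJ→AFH adds A, F, H; A→EH adds E; EHJ→AFK adds K → {A, D, E, F, G, H, J, K}.
{G, K}⁺: GK→DJ adds D, J; DGJ→AFH adds A, F, H; A→EH adds E → {A, D, E, F, G, H, J, K}.
{A, G, J}⁺: A→EH adds E, H; EHJ→AFK adds F, K; GK→DJ adds D → {A, D, E, F, G, H, J, K}.
{E, G, H, J}⁺: EHJ→AFK adds A, F, K; GK→DJ adds D → {A, D, E, F, G, H, J, K}.
Any other superkey contains one of these as a subset, so there are no further candidate keys.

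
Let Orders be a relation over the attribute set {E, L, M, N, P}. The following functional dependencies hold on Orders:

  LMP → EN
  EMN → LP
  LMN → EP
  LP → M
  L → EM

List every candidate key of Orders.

{L, N}, {L, P}, {E, M, N}

{L, N}⁺: L→EM adds E, M; EMN→LP adds P → {E, L, M, N, P}.
{L, P}⁺: LP→M adds M; L→EM adds E; LMP→EN adds N → {E, L, M, N, P}.
{E, M, N}⁺: EMN→LP adds L, P → {E, L, M, N, P}.
Any other superkey contains one of these as a subset, so there are no further candidate keys.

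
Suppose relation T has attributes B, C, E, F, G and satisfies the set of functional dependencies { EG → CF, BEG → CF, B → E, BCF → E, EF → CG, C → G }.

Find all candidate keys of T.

Attribute B never appears on the right-hand side of any dependency, so B must belong to every candidate key.
{B}⁺ = {B, E}, which is not all of the schema, so we must add further attributes.
{B, C}⁺: B→E adds E; C→G adds G; EG→CF adds F → {B, C, E, F, G}.
{B, F}⁺: B→E adds E; EF→CG adds C, G → {B, C, E, F, G}.
{B, G}⁺: B→E adds E; EG→CF adds C, F → {B, C, E, F, G}.
Any other superkey contains one of these as a subset, so there are no further candidate keys.

{B, C}; {B, F}; {B, G}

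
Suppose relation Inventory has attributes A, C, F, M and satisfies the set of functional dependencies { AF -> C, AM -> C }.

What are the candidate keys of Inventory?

Attributes A, F, M never appear on any right-hand side, so every candidate key must contain {A, F, M}.
{A, F, M}⁺ = {A, C, F, M}, which is all of the schema, so {A, F, M} is the only candidate key.

{A, F, M}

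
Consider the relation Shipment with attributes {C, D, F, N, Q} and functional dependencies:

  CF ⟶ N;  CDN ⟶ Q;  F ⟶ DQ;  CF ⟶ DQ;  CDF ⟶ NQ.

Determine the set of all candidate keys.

{C, F}⁺: CF→N adds N; F→DQ adds D, Q → {C, D, F, N, Q}. Minimal: {F}⁺ = {D, F, Q}; {C}⁺ = {C} — none reach the full schema.

(C, F)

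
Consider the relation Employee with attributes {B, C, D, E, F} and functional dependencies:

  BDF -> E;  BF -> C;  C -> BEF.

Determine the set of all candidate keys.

CD, BDF

{C, D}⁺: C→BEF adds B, E, F → {B, C, D, E, F}. Minimal: {D}⁺ = {D}; {C}⁺ = {B, C, E, F} — none reach the full schema.
{B, D, F}⁺: BDF→E adds E; BF→C adds C → {B, C, D, E, F}. Minimal: {D, F}⁺ = {D, F}; {B, F}⁺ = {B, C, E, F}; {B, D}⁺ = {B, D} — none reach the full schema.
Any other superkey contains one of these as a subset, so there are no further candidate keys.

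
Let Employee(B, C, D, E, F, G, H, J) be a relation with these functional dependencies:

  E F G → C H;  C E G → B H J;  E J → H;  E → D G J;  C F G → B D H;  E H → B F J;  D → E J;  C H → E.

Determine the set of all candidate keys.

{D}⁺: D→EJ adds E, J; EJ→H adds H; E→DGJ adds G; EH→BFJ adds B, F; EFG→CH adds C → {B, C, D, E, F, G, H, J}.
{E}⁺: E→DGJ adds D, G, J; EJ→H adds H; EH→BFJ adds B, F; EFG→CH adds C → {B, C, D, E, F, G, H, J}.
{C, H}⁺: CH→E adds E; E→DGJ adds D, G, J; EH→BFJ adds B, F → {B, C, D, E, F, G, H, J}.
{C, F, G}⁺: CFG→BDH adds B, D, H; D→EJ adds E, J → {B, C, D, E, F, G, H, J}.

{D}; {E}; {C, H}; {C, F, G}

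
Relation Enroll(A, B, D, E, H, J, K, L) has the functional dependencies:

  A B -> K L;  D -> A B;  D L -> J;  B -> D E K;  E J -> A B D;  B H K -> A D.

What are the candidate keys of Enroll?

BH; DH; EHJ

Attribute H never appears on the right-hand side of any dependency, so H must belong to every candidate key.
{H}⁺ = {H}, which is not all of the schema, so we must add further attributes.
{B, H}⁺: B→DEK adds D, E, K; BHK→AD adds A; AB→KL adds L; DL→J adds J → {A, B, D, E, H, J, K, L}.
{D, H}⁺: D→AB adds A, B; B→DEK adds E, K; AB→KL adds L; DL→J adds J → {A, B, D, E, H, J, K, L}.
{E, H, J}⁺: EJ→ABD adds A, B, D; AB→KL adds K, L → {A, B, D, E, H, J, K, L}.
Any other superkey contains one of these as a subset, so there are no further candidate keys.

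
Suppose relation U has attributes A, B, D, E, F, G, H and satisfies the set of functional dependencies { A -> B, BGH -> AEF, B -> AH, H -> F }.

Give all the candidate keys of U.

Attributes D, G never appear on any right-hand side, so every candidate key must contain {D, G}.
{D, G}⁺ = {D, G}, which is not all of the schema, so we must add further attributes.
{A, D, G}⁺: A→B adds B; B→AH adds H; H→F adds F; BGH→AEF adds E → {A, B, D, E, F, G, H}. Minimal: {D, G}⁺ = {D, G}; {A, G}⁺ = {A, B, E, F, G, H}; {A, D}⁺ = {A, B, D, F, H} — none reach the full schema.
{B, D, G}⁺: B→AH adds A, H; H→F adds F; BGH→AEF adds E → {A, B, D, E, F, G, H}. Minimal: {D, G}⁺ = {D, G}; {B, G}⁺ = {A, B, E, F, G, H}; {B, D}⁺ = {A, B, D, F, H} — none reach the full schema.
Any other superkey contains one of these as a subset, so there are no further candidate keys.

{A, D, G}; {B, D, G}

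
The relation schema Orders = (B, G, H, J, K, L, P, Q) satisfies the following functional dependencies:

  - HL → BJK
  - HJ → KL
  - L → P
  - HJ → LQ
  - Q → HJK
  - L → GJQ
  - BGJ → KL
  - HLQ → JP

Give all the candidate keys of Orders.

L, Q, HJ, BGJ

{L}⁺: L→P adds P; L→GJQ adds G, J, Q; Q→HJK adds H, K; HL→BJK adds B → {B, G, H, J, K, L, P, Q}.
{Q}⁺: Q→HJK adds H, J, K; HJ→KL adds L; L→P adds P; L→GJQ adds G; HL→BJK adds B → {B, G, H, J, K, L, P, Q}.
{H, J}⁺: HJ→KL adds K, L; L→P adds P; HJ→LQ adds Q; L→GJQ adds G; HL→BJK adds B → {B, G, H, J, K, L, P, Q}. Minimal: {J}⁺ = {J}; {H}⁺ = {H} — none reach the full schema.
{B, G, J}⁺: BGJ→KL adds K, L; L→P adds P; L→GJQ adds Q; Q→HJK adds H → {B, G, H, J, K, L, P, Q}. Minimal: {G, J}⁺ = {G, J}; {B, J}⁺ = {B, J}; {B, G}⁺ = {B, G} — none reach the full schema.
Any other superkey contains one of these as a subset, so there are no further candidate keys.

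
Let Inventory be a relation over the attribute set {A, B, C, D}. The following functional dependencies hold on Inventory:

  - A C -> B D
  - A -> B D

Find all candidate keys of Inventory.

{A, C}

{A, C}⁺: AC→BD adds B, D → {A, B, C, D}. Minimal: {C}⁺ = {C}; {A}⁺ = {A, B, D} — none reach the full schema.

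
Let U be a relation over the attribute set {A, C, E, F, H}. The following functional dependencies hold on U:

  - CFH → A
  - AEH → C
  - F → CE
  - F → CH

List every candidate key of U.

{F}

Attribute F never appears on the right-hand side of any dependency, so F must belong to every candidate key.
{F}⁺ = {A, C, E, F, H}, which is all of the schema, so {F} is the only candidate key.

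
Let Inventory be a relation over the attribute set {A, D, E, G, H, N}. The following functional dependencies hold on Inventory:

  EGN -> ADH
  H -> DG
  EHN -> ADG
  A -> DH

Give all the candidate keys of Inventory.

Attributes E, N never appear on any right-hand side, so every candidate key must contain {E, N}.
{E, N}⁺ = {E, N}, which is not all of the schema, so we must add further attributes.
{A, E, N}⁺: A→DH adds D, H; H→DG adds G → {A, D, E, G, H, N}.
{E, G, N}⁺: EGN→ADH adds A, D, H → {A, D, E, G, H, N}.
{E, H, N}⁺: H→DG adds D, G; EHN→ADG adds A → {A, D, E, G, H, N}.

(A, E, N), (E, G, N), (E, H, N)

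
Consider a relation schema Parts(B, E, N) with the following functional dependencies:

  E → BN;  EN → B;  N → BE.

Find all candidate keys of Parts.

{E}⁺: E→BN adds B, N → {B, E, N}.
{N}⁺: N→BE adds B, E → {B, E, N}.

(E), (N)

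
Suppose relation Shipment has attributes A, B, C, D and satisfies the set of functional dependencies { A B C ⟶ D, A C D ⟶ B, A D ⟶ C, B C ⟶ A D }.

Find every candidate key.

{A, D}⁺: AD→C adds C; ACD→B adds B → {A, B, C, D}.
{B, C}⁺: BC→AD adds A, D → {A, B, C, D}.
Any other superkey contains one of these as a subset, so there are no further candidate keys.

(A, D), (B, C)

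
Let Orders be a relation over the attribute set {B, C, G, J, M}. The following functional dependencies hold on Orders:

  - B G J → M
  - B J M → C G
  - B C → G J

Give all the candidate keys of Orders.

BC; BGJ; BJM

Attribute B never appears on the right-hand side of any dependency, so B must belong to every candidate key.
{B}⁺ = {B}, which is not all of the schema, so we must add further attributes.
{B, C}⁺: BC→GJ adds G, J; BGJ→M adds M → {B, C, G, J, M}.
{B, G, J}⁺: BGJ→M adds M; BJM→CG adds C → {B, C, G, J, M}.
{B, J, M}⁺: BJM→CG adds C, G → {B, C, G, J, M}.
Any other superkey contains one of these as a subset, so there are no further candidate keys.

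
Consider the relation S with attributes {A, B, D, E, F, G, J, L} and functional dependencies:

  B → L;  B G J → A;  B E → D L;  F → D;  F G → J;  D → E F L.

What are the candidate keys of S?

{B, D, G}, {B, E, G}, {B, F, G}

Attributes B, G never appear on any right-hand side, so every candidate key must contain {B, G}.
{B, G}⁺ = {B, G, L}, which is not all of the schema, so we must add further attributes.
{B, D, G}⁺: B→L adds L; D→EFL adds E, F; FG→J adds J; BGJ→A adds A → {A, B, D, E, F, G, J, L}. Minimal: {D, G}⁺ = {D, E, F, G, J, L}; {B, G}⁺ = {B, G, L}; {B, D}⁺ = {B, D, E, F, L} — none reach the full schema.
{B, E, G}⁺: B→L adds L; BE→DL adds D; D→EFL adds F; FG→J adds J; BGJ→A adds A → {A, B, D, E, F, G, J, L}. Minimal: {E, G}⁺ = {E, G}; {B, G}⁺ = {B, G, L}; {B, E}⁺ = {B, D, E, F, L} — none reach the full schema.
{B, F, G}⁺: B→L adds L; F→D adds D; FG→J adds J; D→EFL adds E; BGJ→A adds A → {A, B, D, E, F, G, J, L}. Minimal: {F, G}⁺ = {D, E, F, G, J, L}; {B, G}⁺ = {B, G, L}; {B, F}⁺ = {B, D, E, F, L} — none reach the full schema.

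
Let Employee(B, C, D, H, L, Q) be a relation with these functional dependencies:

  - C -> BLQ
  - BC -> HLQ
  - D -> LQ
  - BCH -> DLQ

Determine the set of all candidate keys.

{C}⁺: C→BLQ adds B, L, Q; BC→HLQ adds H; BCH→DLQ adds D → {B, C, D, H, L, Q}.

(C)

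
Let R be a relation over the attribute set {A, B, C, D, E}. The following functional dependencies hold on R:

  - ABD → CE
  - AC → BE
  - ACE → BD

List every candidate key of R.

{A, C}⁺: AC→BE adds B, E; ACE→BD adds D → {A, B, C, D, E}. Minimal: {C}⁺ = {C}; {A}⁺ = {A} — none reach the full schema.
{A, B, D}⁺: ABD→CE adds C, E → {A, B, C, D, E}. Minimal: {B, D}⁺ = {B, D}; {A, D}⁺ = {A, D}; {A, B}⁺ = {A, B} — none reach the full schema.

{A, C}, {A, B, D}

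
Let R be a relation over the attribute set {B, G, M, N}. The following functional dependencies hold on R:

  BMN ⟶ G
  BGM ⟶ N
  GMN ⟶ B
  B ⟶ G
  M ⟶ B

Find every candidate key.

M

Attribute M never appears on the right-hand side of any dependency, so M must belong to every candidate key.
{M}⁺ = {B, G, M, N}, which is all of the schema, so {M} is the only candidate key.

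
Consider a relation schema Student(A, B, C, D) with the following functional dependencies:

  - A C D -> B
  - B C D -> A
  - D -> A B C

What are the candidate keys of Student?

{D}

{D}⁺: D→ABC adds A, B, C → {A, B, C, D}.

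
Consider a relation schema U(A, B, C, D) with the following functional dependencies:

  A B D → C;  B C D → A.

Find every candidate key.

(A, B, D), (B, C, D)

{A, B, D}⁺: ABD→C adds C → {A, B, C, D}.
{B, C, D}⁺: BCD→A adds A → {A, B, C, D}.
Any other superkey contains one of these as a subset, so there are no further candidate keys.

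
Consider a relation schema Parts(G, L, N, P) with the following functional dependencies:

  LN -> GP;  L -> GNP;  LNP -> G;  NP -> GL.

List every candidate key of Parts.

L; NP

{L}⁺: L→GNP adds G, N, P → {G, L, N, P}.
{N, P}⁺: NP→GL adds G, L → {G, L, N, P}.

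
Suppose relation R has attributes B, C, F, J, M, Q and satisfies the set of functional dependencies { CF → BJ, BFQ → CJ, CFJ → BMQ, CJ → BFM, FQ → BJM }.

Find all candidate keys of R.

(C, F), (C, J), (F, Q)

{C, F}⁺: CF→BJ adds B, J; CFJ→BMQ adds M, Q → {B, C, F, J, M, Q}. Minimal: {F}⁺ = {F}; {C}⁺ = {C} — none reach the full schema.
{C, J}⁺: CJ→BFM adds B, F, M; CFJ→BMQ adds Q → {B, C, F, J, M, Q}. Minimal: {J}⁺ = {J}; {C}⁺ = {C} — none reach the full schema.
{F, Q}⁺: FQ→BJM adds B, J, M; BFQ→CJ adds C → {B, C, F, J, M, Q}. Minimal: {Q}⁺ = {Q}; {F}⁺ = {F} — none reach the full schema.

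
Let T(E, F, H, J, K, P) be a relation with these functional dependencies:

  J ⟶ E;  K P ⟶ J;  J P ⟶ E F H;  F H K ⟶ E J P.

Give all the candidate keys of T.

KP, FHK

Attribute K never appears on the right-hand side of any dependency, so K must belong to every candidate key.
{K}⁺ = {K}, which is not all of the schema, so we must add further attributes.
{K, P}⁺: KP→J adds J; JP→EFH adds E, F, H → {E, F, H, J, K, P}. Minimal: {P}⁺ = {P}; {K}⁺ = {K} — none reach the full schema.
{F, H, K}⁺: FHK→EJP adds E, J, P → {E, F, H, J, K, P}. Minimal: {H, K}⁺ = {H, K}; {F, K}⁺ = {F, K}; {F, H}⁺ = {F, H} — none reach the full schema.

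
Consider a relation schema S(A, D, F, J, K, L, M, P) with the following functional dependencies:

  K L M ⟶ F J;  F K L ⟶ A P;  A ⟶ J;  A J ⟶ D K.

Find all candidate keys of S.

{A, L, M}; {K, L, M}

{A, L, M}⁺: A→J adds J; AJ→DK adds D, K; KLM→FJ adds F; FKL→AP adds P → {A, D, F, J, K, L, M, P}.
{K, L, M}⁺: KLM→FJ adds F, J; FKL→AP adds A, P; AJ→DK adds D → {A, D, F, J, K, L, M, P}.
Any other superkey contains one of these as a subset, so there are no further candidate keys.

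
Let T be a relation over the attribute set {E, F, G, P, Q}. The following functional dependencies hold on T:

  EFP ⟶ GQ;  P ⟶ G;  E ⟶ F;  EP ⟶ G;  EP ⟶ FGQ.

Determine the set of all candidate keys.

{E, P}⁺: P→G adds G; E→F adds F; EP→FGQ adds Q → {E, F, G, P, Q}. Minimal: {P}⁺ = {G, P}; {E}⁺ = {E, F} — none reach the full schema.
No other minimal superkey exists.

{E, P}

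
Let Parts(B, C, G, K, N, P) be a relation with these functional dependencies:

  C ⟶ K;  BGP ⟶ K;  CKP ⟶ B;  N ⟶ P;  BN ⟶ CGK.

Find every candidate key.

Attribute N never appears on the right-hand side of any dependency, so N must belong to every candidate key.
{N}⁺ = {N, P}, which is not all of the schema, so we must add further attributes.
{B, N}⁺: N→P adds P; BN→CGK adds C, G, K → {B, C, G, K, N, P}. Minimal: {N}⁺ = {N, P}; {B}⁺ = {B} — none reach the full schema.
{C, N}⁺: C→K adds K; N→P adds P; CKP→B adds B; BN→CGK adds G → {B, C, G, K, N, P}. Minimal: {N}⁺ = {N, P}; {C}⁺ = {C, K} — none reach the full schema.
Any other superkey contains one of these as a subset, so there are no further candidate keys.

(B, N), (C, N)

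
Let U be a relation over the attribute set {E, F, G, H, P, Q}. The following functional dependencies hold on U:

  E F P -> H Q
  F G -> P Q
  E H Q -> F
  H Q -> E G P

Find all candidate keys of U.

{H, Q}⁺: HQ→EGP adds E, G, P; EHQ→F adds F → {E, F, G, H, P, Q}.
{E, F, G}⁺: FG→PQ adds P, Q; EFP→HQ adds H → {E, F, G, H, P, Q}.
{E, F, P}⁺: EFP→HQ adds H, Q; HQ→EGP adds G → {E, F, G, H, P, Q}.
{F, G, H}⁺: FG→PQ adds P, Q; HQ→EGP adds E → {E, F, G, H, P, Q}.
Any other superkey contains one of these as a subset, so there are no further candidate keys.

(H, Q); (E, F, G); (E, F, P); (F, G, H)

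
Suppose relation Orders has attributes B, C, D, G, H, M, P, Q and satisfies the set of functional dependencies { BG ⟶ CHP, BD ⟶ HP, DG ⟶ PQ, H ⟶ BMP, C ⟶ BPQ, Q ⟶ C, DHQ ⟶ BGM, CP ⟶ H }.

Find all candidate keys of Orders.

Attribute D never appears on the right-hand side of any dependency, so D must belong to every candidate key.
{D}⁺ = {D}, which is not all of the schema, so we must add further attributes.
{C, D}⁺: C→BPQ adds B, P, Q; CP→H adds H; H→BMP adds M; DHQ→BGM adds G → {B, C, D, G, H, M, P, Q}. Minimal: {D}⁺ = {D}; {C}⁺ = {B, C, H, M, P, Q} — none reach the full schema.
{D, G}⁺: DG→PQ adds P, Q; Q→C adds C; CP→H adds H; H→BMP adds B, M → {B, C, D, G, H, M, P, Q}. Minimal: {G}⁺ = {G}; {D}⁺ = {D} — none reach the full schema.
{D, Q}⁺: Q→C adds C; C→BPQ adds B, P; CP→H adds H; H→BMP adds M; DHQ→BGM adds G → {B, C, D, G, H, M, P, Q}. Minimal: {Q}⁺ = {B, C, H, M, P, Q}; {D}⁺ = {D} — none reach the full schema.

{C, D}, {D, G}, {D, Q}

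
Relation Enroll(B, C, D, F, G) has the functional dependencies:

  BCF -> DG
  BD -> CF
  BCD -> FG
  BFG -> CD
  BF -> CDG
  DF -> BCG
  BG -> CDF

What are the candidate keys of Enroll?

{B, D}⁺: BD→CF adds C, F; BCD→FG adds G → {B, C, D, F, G}. Minimal: {D}⁺ = {D}; {B}⁺ = {B} — none reach the full schema.
{B, F}⁺: BF→CDG adds C, D, G → {B, C, D, F, G}. Minimal: {F}⁺ = {F}; {B}⁺ = {B} — none reach the full schema.
{B, G}⁺: BG→CDF adds C, D, F → {B, C, D, F, G}. Minimal: {G}⁺ = {G}; {B}⁺ = {B} — none reach the full schema.
{D, F}⁺: DF→BCG adds B, C, G → {B, C, D, F, G}. Minimal: {F}⁺ = {F}; {D}⁺ = {D} — none reach the full schema.
Any other superkey contains one of these as a subset, so there are no further candidate keys.

{B, D}, {B, F}, {B, G}, {D, F}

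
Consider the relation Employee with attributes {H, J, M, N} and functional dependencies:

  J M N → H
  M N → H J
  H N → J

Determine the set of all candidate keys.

{M, N}⁺: MN→HJ adds H, J → {H, J, M, N}.
No other minimal superkey exists.

(M, N)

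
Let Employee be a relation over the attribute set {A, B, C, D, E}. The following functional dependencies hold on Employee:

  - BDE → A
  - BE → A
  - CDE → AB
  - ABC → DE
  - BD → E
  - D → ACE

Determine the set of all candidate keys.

{D}, {A, B, C}, {B, C, E}

{D}⁺: D→ACE adds A, C, E; CDE→AB adds B → {A, B, C, D, E}.
{A, B, C}⁺: ABC→DE adds D, E → {A, B, C, D, E}.
{B, C, E}⁺: BE→A adds A; ABC→DE adds D → {A, B, C, D, E}.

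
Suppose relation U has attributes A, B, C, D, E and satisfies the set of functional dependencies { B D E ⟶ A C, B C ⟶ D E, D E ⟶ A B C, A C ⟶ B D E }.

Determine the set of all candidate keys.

{A, C}, {B, C}, {D, E}

{A, C}⁺: AC→BDE adds B, D, E → {A, B, C, D, E}. Minimal: {C}⁺ = {C}; {A}⁺ = {A} — none reach the full schema.
{B, C}⁺: BC→DE adds D, E; DE→ABC adds A → {A, B, C, D, E}. Minimal: {C}⁺ = {C}; {B}⁺ = {B} — none reach the full schema.
{D, E}⁺: DE→ABC adds A, B, C → {A, B, C, D, E}. Minimal: {E}⁺ = {E}; {D}⁺ = {D} — none reach the full schema.
Any other superkey contains one of these as a subset, so there are no further candidate keys.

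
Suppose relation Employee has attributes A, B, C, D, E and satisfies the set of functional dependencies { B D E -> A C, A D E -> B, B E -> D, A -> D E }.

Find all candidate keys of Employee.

{A}⁺: A→DE adds D, E; ADE→B adds B; BDE→AC adds C → {A, B, C, D, E}.
{B, E}⁺: BE→D adds D; BDE→AC adds A, C → {A, B, C, D, E}.
Any other superkey contains one of these as a subset, so there are no further candidate keys.

A, BE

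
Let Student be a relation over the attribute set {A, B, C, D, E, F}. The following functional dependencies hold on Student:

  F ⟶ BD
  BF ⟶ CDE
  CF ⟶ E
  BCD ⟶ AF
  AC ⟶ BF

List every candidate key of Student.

{F}⁺: F→BD adds B, D; BF→CDE adds C, E; BCD→AF adds A → {A, B, C, D, E, F}.
{A, C}⁺: AC→BF adds B, F; F→BD adds D; BF→CDE adds E → {A, B, C, D, E, F}.
{B, C, D}⁺: BCD→AF adds A, F; BF→CDE adds E → {A, B, C, D, E, F}.

{F}, {A, C}, {B, C, D}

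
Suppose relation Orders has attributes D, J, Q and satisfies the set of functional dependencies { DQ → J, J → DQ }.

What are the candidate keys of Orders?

J, DQ

{J}⁺: J→DQ adds D, Q → {D, J, Q}.
{D, Q}⁺: DQ→J adds J → {D, J, Q}. Minimal: {Q}⁺ = {Q}; {D}⁺ = {D} — none reach the full schema.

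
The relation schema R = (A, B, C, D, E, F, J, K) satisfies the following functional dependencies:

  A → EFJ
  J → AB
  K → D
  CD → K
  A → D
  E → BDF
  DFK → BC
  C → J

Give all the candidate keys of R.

C, AK, EK, FK, JK

{C}⁺: C→J adds J; J→AB adds A, B; A→D adds D; A→EFJ adds E, F; CD→K adds K → {A, B, C, D, E, F, J, K}.
{A, K}⁺: A→EFJ adds E, F, J; J→AB adds B; K→D adds D; DFK→BC adds C → {A, B, C, D, E, F, J, K}. Minimal: {K}⁺ = {D, K}; {A}⁺ = {A, B, D, E, F, J} — none reach the full schema.
{E, K}⁺: K→D adds D; E→BDF adds B, F; DFK→BC adds C; C→J adds J; J→AB adds A → {A, B, C, D, E, F, J, K}. Minimal: {K}⁺ = {D, K}; {E}⁺ = {B, D, E, F} — none reach the full schema.
{F, K}⁺: K→D adds D; DFK→BC adds B, C; C→J adds J; J→AB adds A; A→EFJ adds E → {A, B, C, D, E, F, J, K}. Minimal: {K}⁺ = {D, K}; {F}⁺ = {F} — none reach the full schema.
{J, K}⁺: J→AB adds A, B; K→D adds D; A→EFJ adds E, F; DFK→BC adds C → {A, B, C, D, E, F, J, K}. Minimal: {K}⁺ = {D, K}; {J}⁺ = {A, B, D, E, F, J} — none reach the full schema.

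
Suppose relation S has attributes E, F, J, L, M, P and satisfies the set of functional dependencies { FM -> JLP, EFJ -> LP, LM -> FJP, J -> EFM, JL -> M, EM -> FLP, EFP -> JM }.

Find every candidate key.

{J}; {E, M}; {F, M}; {L, M}; {E, F, P}

{J}⁺: J→EFM adds E, F, M; EM→FLP adds L, P → {E, F, J, L, M, P}.
{E, M}⁺: EM→FLP adds F, L, P; EFP→JM adds J → {E, F, J, L, M, P}.
{F, M}⁺: FM→JLP adds J, L, P; J→EFM adds E → {E, F, J, L, M, P}.
{L, M}⁺: LM→FJP adds F, J, P; J→EFM adds E → {E, F, J, L, M, P}.
{E, F, P}⁺: EFP→JM adds J, M; FM→JLP adds L → {E, F, J, L, M, P}.
Any other superkey contains one of these as a subset, so there are no further candidate keys.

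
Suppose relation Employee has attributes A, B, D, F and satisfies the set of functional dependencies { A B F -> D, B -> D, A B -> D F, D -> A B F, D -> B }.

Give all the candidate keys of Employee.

(B); (D)

{B}⁺: B→D adds D; D→ABF adds A, F → {A, B, D, F}.
{D}⁺: D→ABF adds A, B, F → {A, B, D, F}.
Any other superkey contains one of these as a subset, so there are no further candidate keys.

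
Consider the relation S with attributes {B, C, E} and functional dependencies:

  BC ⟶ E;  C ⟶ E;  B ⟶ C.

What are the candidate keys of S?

(B)

Attribute B never appears on the right-hand side of any dependency, so B must belong to every candidate key.
{B}⁺ = {B, C, E}, which is all of the schema, so {B} is the only candidate key.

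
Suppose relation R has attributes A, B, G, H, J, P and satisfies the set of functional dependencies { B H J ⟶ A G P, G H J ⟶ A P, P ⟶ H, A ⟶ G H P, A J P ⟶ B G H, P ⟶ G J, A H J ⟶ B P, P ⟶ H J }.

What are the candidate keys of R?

(A), (P), (B, H, J), (G, H, J)

{A}⁺: A→GHP adds G, H, P; P→GJ adds J; AHJ→BP adds B → {A, B, G, H, J, P}.
{P}⁺: P→H adds H; P→GJ adds G, J; GHJ→AP adds A; AJP→BGH adds B → {A, B, G, H, J, P}.
{B, H, J}⁺: BHJ→AGP adds A, G, P → {A, B, G, H, J, P}. Minimal: {H, J}⁺ = {H, J}; {B, J}⁺ = {B, J}; {B, H}⁺ = {B, H} — none reach the full schema.
{G, H, J}⁺: GHJ→AP adds A, P; AJP→BGH adds B → {A, B, G, H, J, P}. Minimal: {H, J}⁺ = {H, J}; {G, J}⁺ = {G, J}; {G, H}⁺ = {G, H} — none reach the full schema.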